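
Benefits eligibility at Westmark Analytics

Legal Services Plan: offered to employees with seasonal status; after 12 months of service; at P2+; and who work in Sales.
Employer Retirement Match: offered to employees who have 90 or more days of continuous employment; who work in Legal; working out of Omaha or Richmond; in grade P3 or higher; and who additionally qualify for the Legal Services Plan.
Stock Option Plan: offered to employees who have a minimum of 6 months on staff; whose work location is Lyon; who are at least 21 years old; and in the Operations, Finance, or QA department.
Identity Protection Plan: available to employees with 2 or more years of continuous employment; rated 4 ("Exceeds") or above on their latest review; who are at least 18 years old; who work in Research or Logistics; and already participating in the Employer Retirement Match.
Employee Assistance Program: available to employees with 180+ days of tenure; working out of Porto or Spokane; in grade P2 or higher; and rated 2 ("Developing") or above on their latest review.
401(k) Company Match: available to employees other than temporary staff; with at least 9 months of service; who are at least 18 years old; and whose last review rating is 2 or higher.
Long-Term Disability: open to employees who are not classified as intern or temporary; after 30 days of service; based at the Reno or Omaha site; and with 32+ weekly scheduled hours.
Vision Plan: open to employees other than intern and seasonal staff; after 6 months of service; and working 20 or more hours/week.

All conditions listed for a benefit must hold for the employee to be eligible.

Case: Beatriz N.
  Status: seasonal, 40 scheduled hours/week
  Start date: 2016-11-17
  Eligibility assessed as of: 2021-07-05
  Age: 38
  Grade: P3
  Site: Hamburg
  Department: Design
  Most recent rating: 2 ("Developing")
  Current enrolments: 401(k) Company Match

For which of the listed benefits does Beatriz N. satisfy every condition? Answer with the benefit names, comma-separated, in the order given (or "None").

401(k) Company Match

Service from 2016-11-17 to 2021-07-05: 1691 days.
Legal Services Plan — status seasonal ✓; service 1691 days ≥ 12 months (≈360 days) ✓; grade P3 ≥ P2 ✓; dept Design ✗ → not eligible.
Employer Retirement Match — service 1691 days ≥ 90 days ✓; dept Design ✗ → not eligible.
Stock Option Plan — service 1691 days ≥ 6 months (≈180 days) ✓; site Hamburg ✗ (not Lyon) → not eligible.
Identity Protection Plan — service 1691 days ≥ 2 years (≈730 days) ✓; rating 2 < 4 ✗ → not eligible.
Employee Assistance Program — service 1691 days ≥ 180 days ✓; site Hamburg ✗ (not Porto or Spokane) → not eligible.
401(k) Company Match — status seasonal ✓ (not excluded); service 1691 days ≥ 9 months (≈270 days) ✓; age 38 ≥ 18 ✓; rating 2 ≥ 2 ✓ → eligible.
Long-Term Disability — status seasonal ✓ (not excluded); service 1691 days ≥ 30 days ✓; site Hamburg ✗ (not Reno or Omaha) → not eligible.
Vision Plan — status seasonal ✗ (excluded) → not eligible.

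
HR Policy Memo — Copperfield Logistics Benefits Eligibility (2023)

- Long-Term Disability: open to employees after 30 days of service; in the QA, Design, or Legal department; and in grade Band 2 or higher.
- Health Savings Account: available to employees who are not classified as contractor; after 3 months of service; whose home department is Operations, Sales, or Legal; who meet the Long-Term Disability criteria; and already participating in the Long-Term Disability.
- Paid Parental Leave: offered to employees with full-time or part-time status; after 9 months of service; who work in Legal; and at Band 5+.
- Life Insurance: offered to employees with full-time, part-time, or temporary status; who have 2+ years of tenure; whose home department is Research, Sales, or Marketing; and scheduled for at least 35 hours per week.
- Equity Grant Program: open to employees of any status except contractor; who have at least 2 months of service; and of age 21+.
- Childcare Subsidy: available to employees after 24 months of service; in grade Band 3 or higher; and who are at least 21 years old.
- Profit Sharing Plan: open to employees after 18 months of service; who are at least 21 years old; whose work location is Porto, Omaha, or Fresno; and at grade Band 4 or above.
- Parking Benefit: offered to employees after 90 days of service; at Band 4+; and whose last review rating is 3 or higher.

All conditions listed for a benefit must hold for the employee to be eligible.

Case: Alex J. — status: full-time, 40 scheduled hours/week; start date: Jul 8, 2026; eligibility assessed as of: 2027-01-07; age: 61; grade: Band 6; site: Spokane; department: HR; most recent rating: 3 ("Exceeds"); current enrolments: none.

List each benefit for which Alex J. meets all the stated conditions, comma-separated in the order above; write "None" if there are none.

Equity Grant Program, Parking Benefit

Service from Jul 8, 2026 to 2027-01-07: 183 days.
Long-Term Disability — service 183 days ≥ 30 days ✓; dept HR ✗ → not eligible.
Health Savings Account — status full-time ✓ (not excluded); service 183 days ≥ 3 months (≈90 days) ✓; dept HR ✗ → not eligible.
Paid Parental Leave — status full-time ✓; service 183 days < 9 months (≈270 days) ✗ → not eligible.
Life Insurance — status full-time ✓; service 183 days < 2 years (≈730 days) ✗ → not eligible.
Equity Grant Program — status full-time ✓ (not excluded); service 183 days ≥ 2 months (≈60 days) ✓; age 61 ≥ 21 ✓ → eligible.
Childcare Subsidy — service 183 days < 24 months (≈720 days) ✗ → not eligible.
Profit Sharing Plan — service 183 days < 18 months (≈540 days) ✗ → not eligible.
Parking Benefit — service 183 days ≥ 90 days ✓; grade Band 6 ≥ Band 4 ✓; rating 3 ≥ 3 ✓ → eligible.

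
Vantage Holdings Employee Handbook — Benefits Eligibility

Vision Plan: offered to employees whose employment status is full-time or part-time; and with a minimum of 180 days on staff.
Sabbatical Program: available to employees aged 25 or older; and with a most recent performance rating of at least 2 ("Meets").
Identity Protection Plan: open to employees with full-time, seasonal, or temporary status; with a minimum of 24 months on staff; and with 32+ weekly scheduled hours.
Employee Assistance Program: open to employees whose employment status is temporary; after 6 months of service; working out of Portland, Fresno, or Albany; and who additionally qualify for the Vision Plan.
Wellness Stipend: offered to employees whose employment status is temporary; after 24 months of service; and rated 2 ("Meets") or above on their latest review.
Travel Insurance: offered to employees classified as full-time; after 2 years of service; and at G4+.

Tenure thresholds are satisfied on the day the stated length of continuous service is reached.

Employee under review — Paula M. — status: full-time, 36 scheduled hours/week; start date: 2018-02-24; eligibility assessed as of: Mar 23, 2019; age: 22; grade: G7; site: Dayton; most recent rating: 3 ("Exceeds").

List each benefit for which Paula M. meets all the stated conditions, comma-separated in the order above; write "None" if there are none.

Vision Plan

Service from 2018-02-24 to Mar 23, 2019: 392 days.
Vision Plan — status full-time ✓; service 392 days ≥ 180 days ✓ → eligible.
Sabbatical Program — age 22 < 25 ✗ → not eligible.
Identity Protection Plan — status full-time ✓; service 392 days < 24 months (≈720 days) ✗ → not eligible.
Employee Assistance Program — status full-time ✗ (requires temporary) → not eligible.
Wellness Stipend — status full-time ✗ (requires temporary) → not eligible.
Travel Insurance — status full-time ✓; service 392 days < 2 years (≈730 days) ✗ → not eligible.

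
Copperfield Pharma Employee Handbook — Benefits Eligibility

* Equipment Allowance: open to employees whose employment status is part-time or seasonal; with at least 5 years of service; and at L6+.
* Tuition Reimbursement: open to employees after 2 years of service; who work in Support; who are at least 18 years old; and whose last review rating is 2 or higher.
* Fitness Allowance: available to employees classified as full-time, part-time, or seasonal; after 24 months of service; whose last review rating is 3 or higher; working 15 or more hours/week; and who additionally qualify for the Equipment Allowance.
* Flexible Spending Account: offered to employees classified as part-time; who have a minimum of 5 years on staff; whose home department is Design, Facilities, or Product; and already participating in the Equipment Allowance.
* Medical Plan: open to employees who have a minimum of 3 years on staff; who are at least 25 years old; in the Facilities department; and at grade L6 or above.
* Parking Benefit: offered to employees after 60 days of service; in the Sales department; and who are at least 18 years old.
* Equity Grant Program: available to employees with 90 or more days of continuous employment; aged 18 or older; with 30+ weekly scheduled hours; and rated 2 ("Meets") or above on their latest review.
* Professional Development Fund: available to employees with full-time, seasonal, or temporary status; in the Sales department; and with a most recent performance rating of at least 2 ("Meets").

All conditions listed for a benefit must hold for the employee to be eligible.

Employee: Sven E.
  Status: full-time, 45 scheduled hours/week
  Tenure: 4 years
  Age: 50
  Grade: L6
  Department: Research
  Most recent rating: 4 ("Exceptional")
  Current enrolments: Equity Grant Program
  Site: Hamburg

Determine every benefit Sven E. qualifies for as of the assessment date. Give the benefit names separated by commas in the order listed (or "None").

Equipment Allowance — status full-time ✗ (requires part-time or seasonal) → not eligible.
Tuition Reimbursement — service 4 years ≥ 2 years ✓; dept Research ✗ → not eligible.
Fitness Allowance — status full-time ✓; service 4 years ≥ 24 months (≈720 days) ✓; rating 4 ≥ 3 ✓; 45 hrs/wk ≥ 15 ✓; not eligible for Equipment Allowance ✗ → not eligible.
Flexible Spending Account — status full-time ✗ (requires part-time) → not eligible.
Medical Plan — service 4 years ≥ 3 years ✓; age 50 ≥ 25 ✓; dept Research ✗ → not eligible.
Parking Benefit — service 4 years ≥ 60 days ✓; dept Research ✗ → not eligible.
Equity Grant Program — service 4 years ≥ 90 days ✓; age 50 ≥ 18 ✓; 45 hrs/wk ≥ 30 ✓; rating 4 ≥ 2 ✓ → eligible.
Professional Development Fund — status full-time ✓; dept Research ✗ → not eligible.

Equity Grant Program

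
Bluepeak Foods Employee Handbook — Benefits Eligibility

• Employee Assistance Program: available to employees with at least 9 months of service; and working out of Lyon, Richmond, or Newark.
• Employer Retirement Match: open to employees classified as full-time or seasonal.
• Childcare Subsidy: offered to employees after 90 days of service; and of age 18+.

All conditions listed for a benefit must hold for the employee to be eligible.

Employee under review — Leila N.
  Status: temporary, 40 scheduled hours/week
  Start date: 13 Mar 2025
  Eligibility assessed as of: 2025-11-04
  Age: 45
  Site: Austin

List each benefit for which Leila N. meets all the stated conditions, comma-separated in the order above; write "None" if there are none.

Childcare Subsidy

Service from 13 Mar 2025 to 2025-11-04: 236 days.
Employee Assistance Program — service 236 days < 9 months (≈270 days) ✗ → not eligible.
Employer Retirement Match — status temporary ✗ (requires full-time or seasonal) → not eligible.
Childcare Subsidy — service 236 days ≥ 90 days ✓; age 45 ≥ 18 ✓ → eligible.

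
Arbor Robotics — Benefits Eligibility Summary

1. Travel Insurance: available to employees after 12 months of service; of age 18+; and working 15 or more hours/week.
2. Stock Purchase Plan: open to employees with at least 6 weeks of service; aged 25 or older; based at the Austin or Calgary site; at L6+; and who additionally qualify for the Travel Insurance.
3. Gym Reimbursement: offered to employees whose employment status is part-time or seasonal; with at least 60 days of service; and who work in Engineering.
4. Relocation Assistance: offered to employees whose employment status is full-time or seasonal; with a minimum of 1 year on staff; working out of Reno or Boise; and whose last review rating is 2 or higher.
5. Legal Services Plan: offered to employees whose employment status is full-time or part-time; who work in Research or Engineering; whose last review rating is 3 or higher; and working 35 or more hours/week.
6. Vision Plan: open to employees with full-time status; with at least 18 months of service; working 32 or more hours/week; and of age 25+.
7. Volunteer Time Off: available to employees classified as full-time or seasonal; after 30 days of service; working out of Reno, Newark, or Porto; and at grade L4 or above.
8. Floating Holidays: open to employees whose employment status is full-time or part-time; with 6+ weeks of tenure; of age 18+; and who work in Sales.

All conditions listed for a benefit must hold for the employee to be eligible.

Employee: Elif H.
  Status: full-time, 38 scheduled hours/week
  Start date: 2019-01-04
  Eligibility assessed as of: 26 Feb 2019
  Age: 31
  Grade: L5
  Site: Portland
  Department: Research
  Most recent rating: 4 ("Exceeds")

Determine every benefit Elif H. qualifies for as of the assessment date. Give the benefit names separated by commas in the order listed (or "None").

Legal Services Plan

Service from 2019-01-04 to 26 Feb 2019: 53 days.
Travel Insurance — service 53 days < 12 months (≈360 days) ✗ → not eligible.
Stock Purchase Plan — service 53 days ≥ 6 weeks (≈42 days) ✓; age 31 ≥ 25 ✓; site Portland ✗ (not Austin or Calgary) → not eligible.
Gym Reimbursement — status full-time ✗ (requires part-time or seasonal) → not eligible.
Relocation Assistance — status full-time ✓; service 53 days < 1 year (≈365 days) ✗ → not eligible.
Legal Services Plan — status full-time ✓; dept Research ✓; rating 4 ≥ 3 ✓; 38 hrs/wk ≥ 35 ✓ → eligible.
Vision Plan — status full-time ✓; service 53 days < 18 months (≈540 days) ✗ → not eligible.
Volunteer Time Off — status full-time ✓; service 53 days ≥ 30 days ✓; site Portland ✗ (not Reno, Newark, or Porto) → not eligible.
Floating Holidays — status full-time ✓; service 53 days ≥ 6 weeks (≈42 days) ✓; age 31 ≥ 18 ✓; dept Research ✗ → not eligible.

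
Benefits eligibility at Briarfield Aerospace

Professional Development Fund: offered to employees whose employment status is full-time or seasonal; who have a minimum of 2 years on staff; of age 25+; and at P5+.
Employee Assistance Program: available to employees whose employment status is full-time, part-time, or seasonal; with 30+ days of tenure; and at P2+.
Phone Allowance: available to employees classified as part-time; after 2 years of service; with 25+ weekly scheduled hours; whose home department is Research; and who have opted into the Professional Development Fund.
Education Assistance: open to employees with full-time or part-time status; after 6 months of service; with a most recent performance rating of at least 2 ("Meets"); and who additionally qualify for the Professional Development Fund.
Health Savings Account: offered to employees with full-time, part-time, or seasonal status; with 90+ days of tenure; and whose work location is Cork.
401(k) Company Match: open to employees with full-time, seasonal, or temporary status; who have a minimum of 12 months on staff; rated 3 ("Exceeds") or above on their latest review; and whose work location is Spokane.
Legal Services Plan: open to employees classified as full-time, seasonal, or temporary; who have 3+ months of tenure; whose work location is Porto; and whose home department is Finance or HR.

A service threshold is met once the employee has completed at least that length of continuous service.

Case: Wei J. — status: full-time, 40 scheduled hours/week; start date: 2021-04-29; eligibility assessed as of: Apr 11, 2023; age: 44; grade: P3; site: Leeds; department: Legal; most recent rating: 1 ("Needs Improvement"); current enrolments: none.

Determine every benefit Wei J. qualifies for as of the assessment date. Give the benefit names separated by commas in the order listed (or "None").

Employee Assistance Program

Service from 2021-04-29 to Apr 11, 2023: 712 days.
Professional Development Fund — status full-time ✓; service 712 days < 2 years (≈730 days) ✗ → not eligible.
Employee Assistance Program — status full-time ✓; service 712 days ≥ 30 days ✓; grade P3 ≥ P2 ✓ → eligible.
Phone Allowance — status full-time ✗ (requires part-time) → not eligible.
Education Assistance — status full-time ✓; service 712 days ≥ 6 months (≈180 days) ✓; rating 1 < 2 ✗ → not eligible.
Health Savings Account — status full-time ✓; service 712 days ≥ 90 days ✓; site Leeds ✗ (not Cork) → not eligible.
401(k) Company Match — status full-time ✓; service 712 days ≥ 12 months (≈360 days) ✓; rating 1 < 3 ✗ → not eligible.
Legal Services Plan — status full-time ✓; service 712 days ≥ 3 months (≈90 days) ✓; site Leeds ✗ (not Porto) → not eligible.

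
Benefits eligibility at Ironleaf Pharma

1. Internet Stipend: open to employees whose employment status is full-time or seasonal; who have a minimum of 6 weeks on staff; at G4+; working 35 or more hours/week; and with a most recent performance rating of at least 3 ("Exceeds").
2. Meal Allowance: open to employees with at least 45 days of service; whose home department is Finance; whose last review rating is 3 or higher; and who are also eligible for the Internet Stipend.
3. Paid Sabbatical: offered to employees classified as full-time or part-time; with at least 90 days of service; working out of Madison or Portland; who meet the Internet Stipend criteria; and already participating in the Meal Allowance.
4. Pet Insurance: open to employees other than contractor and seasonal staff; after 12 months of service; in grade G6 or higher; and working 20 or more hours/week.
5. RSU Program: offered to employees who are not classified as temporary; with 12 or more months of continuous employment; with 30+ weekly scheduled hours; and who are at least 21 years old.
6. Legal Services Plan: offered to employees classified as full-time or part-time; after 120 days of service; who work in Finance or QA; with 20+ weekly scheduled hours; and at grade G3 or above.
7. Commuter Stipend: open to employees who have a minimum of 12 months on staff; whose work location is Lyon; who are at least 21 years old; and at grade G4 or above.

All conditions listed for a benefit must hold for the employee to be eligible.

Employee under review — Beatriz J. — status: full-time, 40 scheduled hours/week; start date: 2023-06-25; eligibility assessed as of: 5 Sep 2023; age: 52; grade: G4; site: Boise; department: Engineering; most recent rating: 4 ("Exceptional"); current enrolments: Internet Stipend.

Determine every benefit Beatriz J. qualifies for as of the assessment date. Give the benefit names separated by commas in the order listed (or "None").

Internet Stipend

Service from 2023-06-25 to 5 Sep 2023: 72 days.
Internet Stipend — status full-time ✓; service 72 days ≥ 6 weeks (≈42 days) ✓; grade G4 ≥ G4 ✓; 40 hrs/wk ≥ 35 ✓; rating 4 ≥ 3 ✓ → eligible.
Meal Allowance — service 72 days ≥ 45 days ✓; dept Engineering ✗ → not eligible.
Paid Sabbatical — status full-time ✓; service 72 days < 90 days ✗ → not eligible.
Pet Insurance — status full-time ✓ (not excluded); service 72 days < 12 months (≈360 days) ✗ → not eligible.
RSU Program — status full-time ✓ (not excluded); service 72 days < 12 months (≈360 days) ✗ → not eligible.
Legal Services Plan — status full-time ✓; service 72 days < 120 days ✗ → not eligible.
Commuter Stipend — service 72 days < 12 months (≈360 days) ✗ → not eligible.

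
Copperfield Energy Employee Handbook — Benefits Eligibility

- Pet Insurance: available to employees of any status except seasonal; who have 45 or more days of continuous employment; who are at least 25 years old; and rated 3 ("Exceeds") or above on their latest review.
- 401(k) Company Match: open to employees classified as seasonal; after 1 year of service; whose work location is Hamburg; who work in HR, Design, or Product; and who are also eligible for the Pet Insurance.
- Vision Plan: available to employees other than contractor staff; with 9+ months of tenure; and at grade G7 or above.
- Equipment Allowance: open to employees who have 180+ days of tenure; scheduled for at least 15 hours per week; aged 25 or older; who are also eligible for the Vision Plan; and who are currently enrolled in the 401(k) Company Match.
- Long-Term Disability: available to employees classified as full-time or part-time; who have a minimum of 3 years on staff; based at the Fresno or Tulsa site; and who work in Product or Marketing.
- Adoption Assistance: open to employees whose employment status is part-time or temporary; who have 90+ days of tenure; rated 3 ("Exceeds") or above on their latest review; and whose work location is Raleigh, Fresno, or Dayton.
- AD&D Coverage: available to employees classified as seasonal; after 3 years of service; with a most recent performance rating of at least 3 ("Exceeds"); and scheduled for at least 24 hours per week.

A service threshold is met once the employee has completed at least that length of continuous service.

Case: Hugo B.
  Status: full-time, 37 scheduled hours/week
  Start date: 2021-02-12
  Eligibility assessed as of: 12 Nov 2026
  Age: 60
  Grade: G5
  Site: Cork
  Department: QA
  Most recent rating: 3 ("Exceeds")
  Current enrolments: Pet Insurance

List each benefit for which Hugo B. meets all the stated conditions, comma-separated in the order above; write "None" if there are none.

Pet Insurance

Service from 2021-02-12 to 12 Nov 2026: 2099 days.
Pet Insurance — status full-time ✓ (not excluded); service 2099 days ≥ 45 days ✓; age 60 ≥ 25 ✓; rating 3 ≥ 3 ✓ → eligible.
401(k) Company Match — status full-time ✗ (requires seasonal) → not eligible.
Vision Plan — status full-time ✓ (not excluded); service 2099 days ≥ 9 months (≈270 days) ✓; grade G5 < G7 ✗ → not eligible.
Equipment Allowance — service 2099 days ≥ 180 days ✓; 37 hrs/wk ≥ 15 ✓; age 60 ≥ 25 ✓; not eligible for Vision Plan ✗ → not eligible.
Long-Term Disability — status full-time ✓; service 2099 days ≥ 3 years (≈1095 days) ✓; site Cork ✗ (not Fresno or Tulsa) → not eligible.
Adoption Assistance — status full-time ✗ (requires part-time or temporary) → not eligible.
AD&D Coverage — status full-time ✗ (requires seasonal) → not eligible.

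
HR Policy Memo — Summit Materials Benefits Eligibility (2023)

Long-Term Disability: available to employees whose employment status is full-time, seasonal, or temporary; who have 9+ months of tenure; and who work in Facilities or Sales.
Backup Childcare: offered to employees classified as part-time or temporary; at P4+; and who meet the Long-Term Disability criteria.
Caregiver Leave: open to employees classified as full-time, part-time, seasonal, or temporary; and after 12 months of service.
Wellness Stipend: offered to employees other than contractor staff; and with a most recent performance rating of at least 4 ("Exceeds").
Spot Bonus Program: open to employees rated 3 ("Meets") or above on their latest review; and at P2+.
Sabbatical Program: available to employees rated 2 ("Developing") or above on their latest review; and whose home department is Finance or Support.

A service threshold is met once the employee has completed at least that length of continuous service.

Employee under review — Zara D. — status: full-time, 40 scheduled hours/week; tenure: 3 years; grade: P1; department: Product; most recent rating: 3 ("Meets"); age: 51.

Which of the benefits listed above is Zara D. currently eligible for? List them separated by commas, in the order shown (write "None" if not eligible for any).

Long-Term Disability — status full-time ✓; service 3 years ≥ 9 months (≈270 days) ✓; dept Product ✗ → not eligible.
Backup Childcare — status full-time ✗ (requires part-time or temporary) → not eligible.
Caregiver Leave — status full-time ✓; service 3 years ≥ 12 months (≈360 days) ✓ → eligible.
Wellness Stipend — status full-time ✓ (not excluded); rating 3 < 4 ✗ → not eligible.
Spot Bonus Program — rating 3 ≥ 3 ✓; grade P1 < P2 ✗ → not eligible.
Sabbatical Program — rating 3 ≥ 2 ✓; dept Product ✗ → not eligible.

Caregiver Leave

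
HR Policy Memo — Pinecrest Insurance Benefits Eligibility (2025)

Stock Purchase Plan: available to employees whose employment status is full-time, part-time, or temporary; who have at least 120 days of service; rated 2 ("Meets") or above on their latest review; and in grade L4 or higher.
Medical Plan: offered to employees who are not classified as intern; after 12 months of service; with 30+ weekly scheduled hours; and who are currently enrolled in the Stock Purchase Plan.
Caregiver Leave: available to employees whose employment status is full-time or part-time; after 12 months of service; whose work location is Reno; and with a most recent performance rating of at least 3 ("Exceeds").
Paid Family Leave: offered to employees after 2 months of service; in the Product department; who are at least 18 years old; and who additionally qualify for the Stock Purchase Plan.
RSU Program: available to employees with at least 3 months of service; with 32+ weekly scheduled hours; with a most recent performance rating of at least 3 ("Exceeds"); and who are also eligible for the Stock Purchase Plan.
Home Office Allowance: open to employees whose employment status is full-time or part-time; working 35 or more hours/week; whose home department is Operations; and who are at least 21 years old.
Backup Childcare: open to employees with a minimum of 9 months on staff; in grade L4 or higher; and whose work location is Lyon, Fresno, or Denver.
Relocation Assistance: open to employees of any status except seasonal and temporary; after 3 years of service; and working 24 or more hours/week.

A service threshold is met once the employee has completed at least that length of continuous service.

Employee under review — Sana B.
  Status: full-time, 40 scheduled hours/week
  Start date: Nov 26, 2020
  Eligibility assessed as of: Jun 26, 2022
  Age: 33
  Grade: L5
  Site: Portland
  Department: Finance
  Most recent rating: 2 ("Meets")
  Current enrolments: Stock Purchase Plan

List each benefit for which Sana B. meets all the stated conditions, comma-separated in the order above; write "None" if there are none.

Service from Nov 26, 2020 to Jun 26, 2022: 577 days.
Stock Purchase Plan — status full-time ✓; service 577 days ≥ 120 days ✓; rating 2 ≥ 2 ✓; grade L5 ≥ L4 ✓ → eligible.
Medical Plan — status full-time ✓ (not excluded); service 577 days ≥ 12 months (≈360 days) ✓; 40 hrs/wk ≥ 30 ✓; enrolled in Stock Purchase Plan ✓ → eligible.
Caregiver Leave — status full-time ✓; service 577 days ≥ 12 months (≈360 days) ✓; site Portland ✗ (not Reno) → not eligible.
Paid Family Leave — service 577 days ≥ 2 months (≈60 days) ✓; dept Finance ✗ → not eligible.
RSU Program — service 577 days ≥ 3 months (≈90 days) ✓; 40 hrs/wk ≥ 32 ✓; rating 2 < 3 ✗ → not eligible.
Home Office Allowance — status full-time ✓; 40 hrs/wk ≥ 35 ✓; dept Finance ✗ → not eligible.
Backup Childcare — service 577 days ≥ 9 months (≈270 days) ✓; grade L5 ≥ L4 ✓; site Portland ✗ (not Lyon, Fresno, or Denver) → not eligible.
Relocation Assistance — status full-time ✓ (not excluded); service 577 days < 3 years (≈1095 days) ✗ → not eligible.

Stock Purchase Plan, Medical Plan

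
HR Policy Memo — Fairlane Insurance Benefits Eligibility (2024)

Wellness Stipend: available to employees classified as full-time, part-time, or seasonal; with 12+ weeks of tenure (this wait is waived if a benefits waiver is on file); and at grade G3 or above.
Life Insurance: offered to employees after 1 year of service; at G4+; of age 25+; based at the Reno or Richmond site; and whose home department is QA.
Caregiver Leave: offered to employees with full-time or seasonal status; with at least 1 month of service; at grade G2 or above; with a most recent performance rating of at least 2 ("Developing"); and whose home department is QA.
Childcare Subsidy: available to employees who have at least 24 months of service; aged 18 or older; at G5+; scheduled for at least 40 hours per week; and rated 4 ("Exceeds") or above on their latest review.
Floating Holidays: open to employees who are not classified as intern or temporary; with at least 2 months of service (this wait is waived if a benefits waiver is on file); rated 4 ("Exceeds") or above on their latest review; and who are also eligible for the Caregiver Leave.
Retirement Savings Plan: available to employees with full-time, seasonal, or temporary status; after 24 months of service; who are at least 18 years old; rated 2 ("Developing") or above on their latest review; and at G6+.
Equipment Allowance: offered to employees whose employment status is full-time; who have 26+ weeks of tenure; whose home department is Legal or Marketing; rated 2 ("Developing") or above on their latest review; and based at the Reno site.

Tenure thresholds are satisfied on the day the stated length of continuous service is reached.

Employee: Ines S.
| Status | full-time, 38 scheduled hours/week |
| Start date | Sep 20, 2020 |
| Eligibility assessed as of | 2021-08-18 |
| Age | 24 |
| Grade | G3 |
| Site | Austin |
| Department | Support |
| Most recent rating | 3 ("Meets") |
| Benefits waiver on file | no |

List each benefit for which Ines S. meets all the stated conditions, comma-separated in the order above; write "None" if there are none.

Wellness Stipend

Service from Sep 20, 2020 to 2021-08-18: 332 days.
Wellness Stipend — status full-time ✓; no waiver, service 332 days ≥ 12 weeks (≈84 days) ✓; grade G3 ≥ G3 ✓ → eligible.
Life Insurance — service 332 days < 1 year (≈365 days) ✗ → not eligible.
Caregiver Leave — status full-time ✓; service 332 days ≥ 1 month (≈30 days) ✓; grade G3 ≥ G2 ✓; rating 3 ≥ 2 ✓; dept Support ✗ → not eligible.
Childcare Subsidy — service 332 days < 24 months (≈720 days) ✗ → not eligible.
Floating Holidays — status full-time ✓ (not excluded); no waiver, service 332 days ≥ 2 months (≈60 days) ✓; rating 3 < 4 ✗ → not eligible.
Retirement Savings Plan — status full-time ✓; service 332 days < 24 months (≈720 days) ✗ → not eligible.
Equipment Allowance — status full-time ✓; service 332 days ≥ 26 weeks (≈182 days) ✓; dept Support ✗ → not eligible.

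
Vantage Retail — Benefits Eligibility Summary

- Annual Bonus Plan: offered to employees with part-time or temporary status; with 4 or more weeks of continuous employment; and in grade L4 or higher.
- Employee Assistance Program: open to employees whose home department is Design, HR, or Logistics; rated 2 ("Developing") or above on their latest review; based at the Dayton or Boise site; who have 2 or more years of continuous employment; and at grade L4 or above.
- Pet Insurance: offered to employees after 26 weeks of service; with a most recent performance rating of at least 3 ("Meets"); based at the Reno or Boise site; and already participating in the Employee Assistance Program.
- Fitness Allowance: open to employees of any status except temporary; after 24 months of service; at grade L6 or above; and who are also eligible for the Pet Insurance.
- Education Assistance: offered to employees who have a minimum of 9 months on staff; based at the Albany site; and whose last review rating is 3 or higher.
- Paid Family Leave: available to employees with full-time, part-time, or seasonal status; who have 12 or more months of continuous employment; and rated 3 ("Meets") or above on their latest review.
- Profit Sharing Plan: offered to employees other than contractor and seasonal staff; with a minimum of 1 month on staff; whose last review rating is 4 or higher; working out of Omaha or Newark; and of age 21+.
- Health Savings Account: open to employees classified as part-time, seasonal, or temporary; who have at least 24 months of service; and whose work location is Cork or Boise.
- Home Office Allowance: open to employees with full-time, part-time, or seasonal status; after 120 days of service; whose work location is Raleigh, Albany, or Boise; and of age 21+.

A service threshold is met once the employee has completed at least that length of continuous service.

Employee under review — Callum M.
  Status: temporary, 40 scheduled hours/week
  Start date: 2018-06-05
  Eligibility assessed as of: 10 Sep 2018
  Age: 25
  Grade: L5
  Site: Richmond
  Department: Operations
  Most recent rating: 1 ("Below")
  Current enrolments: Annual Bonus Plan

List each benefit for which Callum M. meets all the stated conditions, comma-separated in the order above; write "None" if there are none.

Annual Bonus Plan

Service from 2018-06-05 to 10 Sep 2018: 97 days.
Annual Bonus Plan — status temporary ✓; service 97 days ≥ 4 weeks (≈28 days) ✓; grade L5 ≥ L4 ✓ → eligible.
Employee Assistance Program — dept Operations ✗ → not eligible.
Pet Insurance — service 97 days < 26 weeks (≈182 days) ✗ → not eligible.
Fitness Allowance — status temporary ✗ (excluded) → not eligible.
Education Assistance — service 97 days < 9 months (≈270 days) ✗ → not eligible.
Paid Family Leave — status temporary ✗ (requires full-time, part-time, or seasonal) → not eligible.
Profit Sharing Plan — status temporary ✓ (not excluded); service 97 days ≥ 1 month (≈30 days) ✓; rating 1 < 4 ✗ → not eligible.
Health Savings Account — status temporary ✓; service 97 days < 24 months (≈720 days) ✗ → not eligible.
Home Office Allowance — status temporary ✗ (requires full-time, part-time, or seasonal) → not eligible.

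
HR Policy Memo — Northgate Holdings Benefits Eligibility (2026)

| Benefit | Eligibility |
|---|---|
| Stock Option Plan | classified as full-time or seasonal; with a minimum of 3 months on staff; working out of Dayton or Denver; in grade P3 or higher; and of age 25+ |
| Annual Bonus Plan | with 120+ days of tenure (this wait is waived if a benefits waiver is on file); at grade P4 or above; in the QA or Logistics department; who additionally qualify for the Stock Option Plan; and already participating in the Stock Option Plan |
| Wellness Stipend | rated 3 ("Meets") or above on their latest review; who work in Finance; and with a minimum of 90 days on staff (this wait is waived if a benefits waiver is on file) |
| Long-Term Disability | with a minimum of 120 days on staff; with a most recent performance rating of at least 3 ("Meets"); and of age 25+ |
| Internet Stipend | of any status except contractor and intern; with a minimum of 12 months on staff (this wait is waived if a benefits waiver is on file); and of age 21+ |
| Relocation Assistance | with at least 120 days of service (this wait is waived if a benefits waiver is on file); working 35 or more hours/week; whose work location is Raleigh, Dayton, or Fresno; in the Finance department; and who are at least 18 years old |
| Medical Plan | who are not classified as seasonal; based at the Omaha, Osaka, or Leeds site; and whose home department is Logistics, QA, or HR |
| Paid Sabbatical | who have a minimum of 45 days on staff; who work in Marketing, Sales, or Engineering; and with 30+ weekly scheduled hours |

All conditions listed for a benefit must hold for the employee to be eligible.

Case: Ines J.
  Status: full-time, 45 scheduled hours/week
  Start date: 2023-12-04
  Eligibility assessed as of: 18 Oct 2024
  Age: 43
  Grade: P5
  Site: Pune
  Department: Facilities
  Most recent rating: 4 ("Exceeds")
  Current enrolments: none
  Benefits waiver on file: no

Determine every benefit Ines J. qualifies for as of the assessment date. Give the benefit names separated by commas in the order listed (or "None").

Long-Term Disability

Service from 2023-12-04 to 18 Oct 2024: 319 days.
Stock Option Plan — status full-time ✓; service 319 days ≥ 3 months (≈90 days) ✓; site Pune ✗ (not Dayton or Denver) → not eligible.
Annual Bonus Plan — no waiver, service 319 days ≥ 120 days ✓; grade P5 ≥ P4 ✓; dept Facilities ✗ → not eligible.
Wellness Stipend — rating 4 ≥ 3 ✓; dept Facilities ✗ → not eligible.
Long-Term Disability — service 319 days ≥ 120 days ✓; rating 4 ≥ 3 ✓; age 43 ≥ 25 ✓ → eligible.
Internet Stipend — status full-time ✓ (not excluded); no waiver, service 319 days < 12 months (≈360 days) ✗ → not eligible.
Relocation Assistance — no waiver, service 319 days ≥ 120 days ✓; 45 hrs/wk ≥ 35 ✓; site Pune ✗ (not Raleigh, Dayton, or Fresno) → not eligible.
Medical Plan — status full-time ✓ (not excluded); site Pune ✗ (not Omaha, Osaka, or Leeds) → not eligible.
Paid Sabbatical — service 319 days ≥ 45 days ✓; dept Facilities ✗ → not eligible.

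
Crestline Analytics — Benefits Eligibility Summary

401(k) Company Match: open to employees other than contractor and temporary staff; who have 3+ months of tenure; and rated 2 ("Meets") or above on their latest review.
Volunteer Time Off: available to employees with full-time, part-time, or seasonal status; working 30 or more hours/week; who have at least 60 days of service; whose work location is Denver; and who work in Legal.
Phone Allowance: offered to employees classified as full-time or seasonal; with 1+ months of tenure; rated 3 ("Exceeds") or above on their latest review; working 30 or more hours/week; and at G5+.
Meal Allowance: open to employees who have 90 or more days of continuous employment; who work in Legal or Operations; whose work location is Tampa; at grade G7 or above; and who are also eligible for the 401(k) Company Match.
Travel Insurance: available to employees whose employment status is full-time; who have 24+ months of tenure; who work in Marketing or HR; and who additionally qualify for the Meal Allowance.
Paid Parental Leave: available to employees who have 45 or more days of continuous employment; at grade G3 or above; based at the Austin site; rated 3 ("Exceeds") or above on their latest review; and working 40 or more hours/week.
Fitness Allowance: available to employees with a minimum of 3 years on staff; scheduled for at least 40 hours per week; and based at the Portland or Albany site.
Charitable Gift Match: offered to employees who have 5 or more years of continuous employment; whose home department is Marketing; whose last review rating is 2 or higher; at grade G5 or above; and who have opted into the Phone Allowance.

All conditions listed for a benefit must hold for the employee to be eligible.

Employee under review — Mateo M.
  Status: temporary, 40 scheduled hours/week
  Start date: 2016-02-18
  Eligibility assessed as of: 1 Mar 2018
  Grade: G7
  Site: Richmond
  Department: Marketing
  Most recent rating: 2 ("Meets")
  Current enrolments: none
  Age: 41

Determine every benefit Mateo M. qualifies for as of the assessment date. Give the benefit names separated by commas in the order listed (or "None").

None

Service from 2016-02-18 to 1 Mar 2018: 742 days.
401(k) Company Match — status temporary ✗ (excluded) → not eligible.
Volunteer Time Off — status temporary ✗ (requires full-time, part-time, or seasonal) → not eligible.
Phone Allowance — status temporary ✗ (requires full-time or seasonal) → not eligible.
Meal Allowance — service 742 days ≥ 90 days ✓; dept Marketing ✗ → not eligible.
Travel Insurance — status temporary ✗ (requires full-time) → not eligible.
Paid Parental Leave — service 742 days ≥ 45 days ✓; grade G7 ≥ G3 ✓; site Richmond ✗ (not Austin) → not eligible.
Fitness Allowance — service 742 days < 3 years (≈1095 days) ✗ → not eligible.
Charitable Gift Match — service 742 days < 5 years (≈1825 days) ✗ → not eligible.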